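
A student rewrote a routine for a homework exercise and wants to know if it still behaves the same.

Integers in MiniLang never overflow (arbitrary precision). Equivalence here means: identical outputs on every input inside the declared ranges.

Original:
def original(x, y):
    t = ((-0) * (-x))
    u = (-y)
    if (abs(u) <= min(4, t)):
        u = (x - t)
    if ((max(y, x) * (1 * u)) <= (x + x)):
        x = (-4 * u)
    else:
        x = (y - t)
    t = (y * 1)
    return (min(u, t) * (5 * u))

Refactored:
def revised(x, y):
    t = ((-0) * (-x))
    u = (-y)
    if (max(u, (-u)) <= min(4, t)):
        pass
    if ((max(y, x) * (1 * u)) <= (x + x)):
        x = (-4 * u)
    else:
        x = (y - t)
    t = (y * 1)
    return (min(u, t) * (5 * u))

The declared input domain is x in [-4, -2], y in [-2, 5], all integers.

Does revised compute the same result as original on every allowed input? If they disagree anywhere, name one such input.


Evaluate both at x=-4, y=0.
original: t becomes 0; next u becomes 0; next (abs(u) <= min(4, t)) evaluates to true; next u becomes -4; next ((max(y, x) * (1 * u)) <= (x + x)) evaluates to false; next x becomes 0; next t becomes 0; next final value 80
revised: t becomes 0; next u becomes 0; next (max(u, (-u)) <= min(4, t)) evaluates to true; next ((max(y, x) * (1 * u)) <= (x + x)) evaluates to false; next x becomes 0; next t becomes 0; next final value 0
80 != 0, so the rewrite changes behavior.
verdict: not equivalent; witness: x=-4, y=0


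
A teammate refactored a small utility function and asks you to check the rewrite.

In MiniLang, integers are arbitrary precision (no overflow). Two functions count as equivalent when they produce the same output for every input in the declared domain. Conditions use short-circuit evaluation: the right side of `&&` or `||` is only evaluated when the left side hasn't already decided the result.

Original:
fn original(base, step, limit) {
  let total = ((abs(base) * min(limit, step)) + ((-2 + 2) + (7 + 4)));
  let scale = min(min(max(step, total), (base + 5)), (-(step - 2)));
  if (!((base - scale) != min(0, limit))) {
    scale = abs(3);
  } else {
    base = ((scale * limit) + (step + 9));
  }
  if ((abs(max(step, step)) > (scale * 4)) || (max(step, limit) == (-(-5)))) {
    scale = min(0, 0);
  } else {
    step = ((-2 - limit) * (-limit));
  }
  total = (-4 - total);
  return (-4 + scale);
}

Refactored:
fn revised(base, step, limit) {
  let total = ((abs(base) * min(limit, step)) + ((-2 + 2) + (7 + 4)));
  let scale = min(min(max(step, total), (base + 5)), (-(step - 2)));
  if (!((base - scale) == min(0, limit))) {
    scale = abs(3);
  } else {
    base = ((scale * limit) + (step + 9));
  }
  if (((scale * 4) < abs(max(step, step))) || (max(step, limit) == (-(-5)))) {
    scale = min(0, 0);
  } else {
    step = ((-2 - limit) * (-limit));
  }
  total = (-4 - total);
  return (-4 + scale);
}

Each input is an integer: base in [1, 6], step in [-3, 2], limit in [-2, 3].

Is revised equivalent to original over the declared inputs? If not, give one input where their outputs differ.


These are not equivalent — on base=1, step=-3, limit=-2 the outputs split (1 vs -1).
original: total becomes 8; next scale becomes 5; next (!((base - scale) != min(0, limit))) evaluates to false; next base becomes -4; next ((abs(max(step, step)) > (scale * 4)) || (max(step, limit) == (-(-5)))) evaluates to false; next step becomes 0; next total becomes -12; next final value 1
revised: total becomes 8; next scale becomes 5; next (!((base - scale) == min(0, limit))) evaluates to true; next scale becomes 3; next (((scale * 4) < abs(max(step, step))) || (max(step, limit) == (-(-5)))) evaluates to false; next step becomes 0; next total becomes -12; next final value -1
verdict: not equivalent; witness: base=1, step=-3, limit=-2


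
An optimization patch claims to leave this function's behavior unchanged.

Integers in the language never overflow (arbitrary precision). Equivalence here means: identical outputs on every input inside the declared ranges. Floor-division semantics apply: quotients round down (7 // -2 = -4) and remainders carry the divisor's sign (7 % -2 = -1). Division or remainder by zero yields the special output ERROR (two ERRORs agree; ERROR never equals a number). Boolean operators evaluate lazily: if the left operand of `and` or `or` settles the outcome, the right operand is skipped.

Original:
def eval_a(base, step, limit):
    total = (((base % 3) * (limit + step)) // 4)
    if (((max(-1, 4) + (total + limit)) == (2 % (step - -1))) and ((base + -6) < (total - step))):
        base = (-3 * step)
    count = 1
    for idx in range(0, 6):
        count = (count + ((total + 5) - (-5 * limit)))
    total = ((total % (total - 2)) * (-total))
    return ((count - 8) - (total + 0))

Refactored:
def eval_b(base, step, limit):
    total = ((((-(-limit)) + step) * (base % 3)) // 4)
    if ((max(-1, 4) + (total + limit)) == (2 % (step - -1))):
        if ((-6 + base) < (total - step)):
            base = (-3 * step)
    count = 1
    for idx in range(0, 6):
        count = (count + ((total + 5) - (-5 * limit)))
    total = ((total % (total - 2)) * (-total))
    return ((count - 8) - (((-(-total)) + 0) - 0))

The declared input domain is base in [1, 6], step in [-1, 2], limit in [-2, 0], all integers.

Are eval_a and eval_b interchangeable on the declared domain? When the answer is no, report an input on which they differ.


Side by side, the visible changes include: boolean connective usage differs; and constant usage differs; and arithmetic usage differs; and statement counts differ; and branching structure differs.
One worked example (base=1, step=-1, limit=0) — eval_a: total=-1, then a zero divisor aborts: ERROR; eval_b: total=-1, then a zero divisor aborts: ERROR; agreement on ERROR.
Every one of the 72 inputs gives matching results.
verdict: equivalent


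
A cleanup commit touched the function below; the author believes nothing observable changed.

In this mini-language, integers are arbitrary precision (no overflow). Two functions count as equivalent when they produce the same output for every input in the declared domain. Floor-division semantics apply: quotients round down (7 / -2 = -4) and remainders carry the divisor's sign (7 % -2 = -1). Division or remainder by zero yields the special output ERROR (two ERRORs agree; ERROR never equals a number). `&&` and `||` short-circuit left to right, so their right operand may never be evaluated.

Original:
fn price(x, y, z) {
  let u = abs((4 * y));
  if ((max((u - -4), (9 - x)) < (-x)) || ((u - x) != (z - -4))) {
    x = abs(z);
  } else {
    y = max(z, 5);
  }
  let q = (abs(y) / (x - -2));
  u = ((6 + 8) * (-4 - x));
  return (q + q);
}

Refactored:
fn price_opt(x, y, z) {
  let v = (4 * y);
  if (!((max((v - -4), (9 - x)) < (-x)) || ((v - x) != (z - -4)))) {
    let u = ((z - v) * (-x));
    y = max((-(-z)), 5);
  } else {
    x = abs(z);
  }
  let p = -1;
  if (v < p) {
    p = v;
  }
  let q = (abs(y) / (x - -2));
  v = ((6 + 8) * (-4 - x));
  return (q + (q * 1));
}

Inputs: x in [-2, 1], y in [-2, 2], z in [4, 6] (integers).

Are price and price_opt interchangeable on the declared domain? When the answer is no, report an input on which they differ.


Not equivalent: x=-2, y=-2, z=6 separates them (ERROR vs 0).
price: u := 8 | ((max((u - -4), (9 - x)) < (-x)) || ((u - x) != (z - -4))): false | y := 6 | divide-by-zero, output ERROR
price_opt: v := -8 | (!((max((v - -4), (9 - x)) < (-x)) || ((v - x) != (z - -4)))): false | x := 6 | p := -1 | (v < p): true | p := -8 | q := 0 | v := -140 | result 0
verdict: not equivalent; witness: x=-2, y=-2, z=6


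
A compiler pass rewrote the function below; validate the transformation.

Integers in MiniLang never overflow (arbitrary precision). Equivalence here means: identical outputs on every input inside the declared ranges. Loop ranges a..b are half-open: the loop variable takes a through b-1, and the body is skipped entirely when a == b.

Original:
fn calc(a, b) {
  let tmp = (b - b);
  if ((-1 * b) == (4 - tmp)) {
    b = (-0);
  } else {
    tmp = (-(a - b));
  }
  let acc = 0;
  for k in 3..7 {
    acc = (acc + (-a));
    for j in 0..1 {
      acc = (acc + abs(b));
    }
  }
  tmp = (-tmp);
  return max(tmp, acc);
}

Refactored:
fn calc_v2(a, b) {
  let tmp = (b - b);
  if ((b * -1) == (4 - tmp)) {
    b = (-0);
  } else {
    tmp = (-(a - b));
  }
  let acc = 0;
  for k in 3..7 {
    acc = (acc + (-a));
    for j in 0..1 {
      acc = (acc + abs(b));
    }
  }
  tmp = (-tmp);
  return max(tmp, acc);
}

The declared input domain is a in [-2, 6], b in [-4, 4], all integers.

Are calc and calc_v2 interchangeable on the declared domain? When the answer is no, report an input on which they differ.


Behavior is preserved: although same computation, different form, the outputs never diverge.
Tracing a=3, b=1: calc: tmp=0, then ((-1 * b) == (4 - tmp)) is false, then tmp=-2, then acc=0, then (k=3), then acc=-3, then (j=0), then acc=-2, then (k=4), then acc=-5, then (j=0), then acc=-4, then (k=5), then acc=-7, then (j=0), then acc=-6, then (k=6), then acc=-9, then (j=0), then acc=-8, then tmp=2, then returns 2 | calc_v2: tmp=0, then ((b * -1) == (4 - tmp)) is false, then tmp=-2, then acc=0, then (k=3), then acc=-3, then (j=0), then acc=-2, then (k=4), then acc=-5, then (j=0), then acc=-4, then (k=5), then acc=-7, then (j=0), then acc=-6, then (k=6), then acc=-9, then (j=0), then acc=-8, then tmp=2, then returns 2 — matching result 2.
Sweeping the whole domain (81 inputs) finds no disagreement.
verdict: equivalent


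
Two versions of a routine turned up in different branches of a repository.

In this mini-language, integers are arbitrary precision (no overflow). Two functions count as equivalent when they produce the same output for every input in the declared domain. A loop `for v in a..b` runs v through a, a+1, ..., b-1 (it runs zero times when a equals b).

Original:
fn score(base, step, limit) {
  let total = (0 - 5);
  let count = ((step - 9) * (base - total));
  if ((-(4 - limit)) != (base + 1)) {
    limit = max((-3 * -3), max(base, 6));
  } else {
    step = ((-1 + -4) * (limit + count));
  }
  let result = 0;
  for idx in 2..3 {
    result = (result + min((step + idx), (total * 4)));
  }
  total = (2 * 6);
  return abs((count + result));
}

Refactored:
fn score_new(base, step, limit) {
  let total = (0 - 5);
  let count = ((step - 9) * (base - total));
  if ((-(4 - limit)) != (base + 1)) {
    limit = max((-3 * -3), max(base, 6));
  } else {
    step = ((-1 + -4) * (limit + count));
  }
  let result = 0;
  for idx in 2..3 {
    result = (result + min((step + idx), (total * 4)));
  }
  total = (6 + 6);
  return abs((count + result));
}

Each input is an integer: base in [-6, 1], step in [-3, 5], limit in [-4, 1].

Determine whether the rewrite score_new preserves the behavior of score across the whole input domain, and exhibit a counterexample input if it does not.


Differences: constant usage differs; and arithmetic usage differs — yet all 432 inputs agree.
verdict: equivalent


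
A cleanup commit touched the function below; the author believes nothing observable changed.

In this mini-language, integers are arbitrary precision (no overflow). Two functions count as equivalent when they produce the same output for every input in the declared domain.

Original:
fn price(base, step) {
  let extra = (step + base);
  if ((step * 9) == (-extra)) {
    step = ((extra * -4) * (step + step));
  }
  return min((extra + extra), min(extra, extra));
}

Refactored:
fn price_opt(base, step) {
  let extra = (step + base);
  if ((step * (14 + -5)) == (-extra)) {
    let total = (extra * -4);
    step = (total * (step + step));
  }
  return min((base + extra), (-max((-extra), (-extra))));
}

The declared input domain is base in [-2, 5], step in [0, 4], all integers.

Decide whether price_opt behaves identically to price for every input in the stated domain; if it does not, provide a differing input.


Not equivalent: base=-2, step=1 separates them (-2 vs -3).
price: extra=-1, then ((step * 9) == (-extra)) is false, then returns -2
price_opt: extra=-1, then ((step * (14 + -5)) == (-extra)) is false, then returns -3
verdict: not equivalent; witness: base=-2, step=1


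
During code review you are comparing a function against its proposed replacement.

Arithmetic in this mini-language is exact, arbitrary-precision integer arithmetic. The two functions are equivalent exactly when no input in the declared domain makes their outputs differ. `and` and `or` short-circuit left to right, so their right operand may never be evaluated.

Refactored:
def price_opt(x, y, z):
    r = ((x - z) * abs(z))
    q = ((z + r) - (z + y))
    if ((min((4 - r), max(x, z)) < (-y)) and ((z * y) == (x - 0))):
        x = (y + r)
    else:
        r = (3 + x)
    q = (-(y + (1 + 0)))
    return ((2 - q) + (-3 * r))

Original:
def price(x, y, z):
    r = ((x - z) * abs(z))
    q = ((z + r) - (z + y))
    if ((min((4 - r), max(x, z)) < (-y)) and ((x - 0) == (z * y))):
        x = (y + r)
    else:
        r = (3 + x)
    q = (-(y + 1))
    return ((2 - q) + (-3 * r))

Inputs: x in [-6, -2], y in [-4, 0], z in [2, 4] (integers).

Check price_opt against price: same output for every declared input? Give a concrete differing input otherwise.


Reading the diff, among the changes: constant usage differs; arithmetic usage differs.
As a probe, take x=-4, y=0, z=3: price runs r=-21, then q=-21, then ((min((4 - r), max(x, z)) < (-y)) and ((x - 0) == (z * y))) is false, then r=-1, then q=-1, then returns 6; price_opt runs r=-21, then q=-21, then ((min((4 - r), max(x, z)) < (-y)) and ((z * y) == (x - 0))) is false, then r=-1, then q=-1, then returns 6; both end at 6.
Sweeping the whole domain (75 inputs) finds no disagreement.
verdict: equivalent


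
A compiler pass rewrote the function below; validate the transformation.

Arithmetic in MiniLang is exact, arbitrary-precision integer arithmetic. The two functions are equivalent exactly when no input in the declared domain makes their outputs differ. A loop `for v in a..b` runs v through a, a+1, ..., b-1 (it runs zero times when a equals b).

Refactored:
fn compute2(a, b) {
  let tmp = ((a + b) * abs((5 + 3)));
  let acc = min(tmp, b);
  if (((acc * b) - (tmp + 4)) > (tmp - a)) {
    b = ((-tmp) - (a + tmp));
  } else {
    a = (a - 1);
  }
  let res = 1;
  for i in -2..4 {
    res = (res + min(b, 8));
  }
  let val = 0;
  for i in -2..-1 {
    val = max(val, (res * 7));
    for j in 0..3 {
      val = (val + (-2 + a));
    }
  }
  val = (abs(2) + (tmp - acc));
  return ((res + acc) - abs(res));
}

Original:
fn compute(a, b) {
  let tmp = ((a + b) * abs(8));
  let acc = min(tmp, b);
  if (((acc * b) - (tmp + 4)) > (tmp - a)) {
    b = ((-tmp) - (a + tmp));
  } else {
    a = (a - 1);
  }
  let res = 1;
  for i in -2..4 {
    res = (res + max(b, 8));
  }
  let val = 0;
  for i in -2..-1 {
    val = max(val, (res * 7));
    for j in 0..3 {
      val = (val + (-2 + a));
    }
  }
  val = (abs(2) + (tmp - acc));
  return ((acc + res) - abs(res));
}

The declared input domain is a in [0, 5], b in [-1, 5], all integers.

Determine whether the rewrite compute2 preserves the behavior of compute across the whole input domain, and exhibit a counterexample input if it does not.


Take a=1, b=-1.
compute: tmp becomes 0; next acc becomes -1; next (((acc * b) - (tmp + 4)) > (tmp - a)) evaluates to false; next a becomes 0; next res becomes 1; next at i=-2:; next res becomes 9; next at i=-1:; next res becomes 17; next at i=0:; next res becomes 25; next at i=1:; next res becomes 33; next at i=2:; next res becomes 41; next at i=3:; next res becomes 49; next val becomes 0; next at i=-2:; next val becomes 343; next at j=0:; next val becomes 341; next at j=1:; next val becomes 339; next at j=2:; next val becomes 337; next val becomes 3; next final value -1
compute2: tmp becomes 0; next acc becomes -1; next (((acc * b) - (tmp + 4)) > (tmp - a)) evaluates to false; next a becomes 0; next res becomes 1; next at i=-2:; next res becomes 0; next at i=-1:; next res becomes -1; next at i=0:; next res becomes -2; next at i=1:; next res becomes -3; next at i=2:; next res becomes -4; next at i=3:; next res becomes -5; next val becomes 0; next at i=-2:; next val becomes 0; next at j=0:; next val becomes -2; next at j=1:; next val becomes -4; next at j=2:; next val becomes -6; next val becomes 3; next final value -11
-1 != -11, so the rewrite changes behavior.
verdict: not equivalent; witness: a=1, b=-1


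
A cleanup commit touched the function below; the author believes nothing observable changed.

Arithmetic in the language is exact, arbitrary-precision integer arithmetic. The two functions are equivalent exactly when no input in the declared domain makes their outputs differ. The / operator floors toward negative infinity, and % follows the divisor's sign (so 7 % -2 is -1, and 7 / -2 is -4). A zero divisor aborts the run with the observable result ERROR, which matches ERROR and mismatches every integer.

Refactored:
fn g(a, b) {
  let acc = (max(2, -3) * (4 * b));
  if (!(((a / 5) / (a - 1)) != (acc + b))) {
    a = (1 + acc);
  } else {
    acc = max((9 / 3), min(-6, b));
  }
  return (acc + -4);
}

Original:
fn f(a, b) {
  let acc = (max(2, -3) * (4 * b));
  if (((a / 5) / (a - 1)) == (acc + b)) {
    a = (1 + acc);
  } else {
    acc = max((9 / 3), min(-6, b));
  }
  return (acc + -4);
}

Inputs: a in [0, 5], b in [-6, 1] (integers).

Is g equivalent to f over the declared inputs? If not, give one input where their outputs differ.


Behavior is preserved: although boolean connective usage differs, plus comparison usage differs, the outputs never diverge.
Spot check at a=4, b=-5 — f: acc := -40 | (((a / 5) / (a - 1)) == (acc + b)): false | acc := 3 | result -1. g: acc := -40 | (!(((a / 5) / (a - 1)) != (acc + b))): false | acc := 3 | result -1. Both give -1.
Every one of the 48 inputs gives matching results.
verdict: equivalent


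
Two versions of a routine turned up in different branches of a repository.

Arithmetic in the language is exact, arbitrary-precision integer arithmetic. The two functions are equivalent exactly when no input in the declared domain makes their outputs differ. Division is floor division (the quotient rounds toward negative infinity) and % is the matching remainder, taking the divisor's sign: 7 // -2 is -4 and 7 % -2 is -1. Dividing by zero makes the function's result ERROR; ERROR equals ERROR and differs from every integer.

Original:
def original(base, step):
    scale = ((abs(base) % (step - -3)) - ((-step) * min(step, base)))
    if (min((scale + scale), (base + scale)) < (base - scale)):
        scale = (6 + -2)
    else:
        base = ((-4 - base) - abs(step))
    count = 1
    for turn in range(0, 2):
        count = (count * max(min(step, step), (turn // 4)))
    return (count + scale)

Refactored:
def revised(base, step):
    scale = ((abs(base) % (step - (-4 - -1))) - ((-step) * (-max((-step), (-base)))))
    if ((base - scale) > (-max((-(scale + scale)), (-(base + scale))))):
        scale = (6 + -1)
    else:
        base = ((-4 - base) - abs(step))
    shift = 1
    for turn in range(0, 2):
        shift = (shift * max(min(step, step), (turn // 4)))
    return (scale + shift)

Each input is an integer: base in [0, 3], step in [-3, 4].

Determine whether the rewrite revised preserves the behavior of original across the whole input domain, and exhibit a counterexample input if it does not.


Consider the input base=3, step=0.
original: scale = 0; (min((scale + scale), (base + scale)) < (base - scale)) -> true; scale = 4; count = 1; [turn=0]; count = 0; [turn=1]; count = 0; return 4
revised: scale = 0; ((base - scale) > (-max((-(scale + scale)), (-(base + scale))))) -> true; scale = 5; shift = 1; [turn=0]; shift = 0; [turn=1]; shift = 0; return 5
4 against 5: the behavior changed.
verdict: not equivalent; witness: base=3, step=0


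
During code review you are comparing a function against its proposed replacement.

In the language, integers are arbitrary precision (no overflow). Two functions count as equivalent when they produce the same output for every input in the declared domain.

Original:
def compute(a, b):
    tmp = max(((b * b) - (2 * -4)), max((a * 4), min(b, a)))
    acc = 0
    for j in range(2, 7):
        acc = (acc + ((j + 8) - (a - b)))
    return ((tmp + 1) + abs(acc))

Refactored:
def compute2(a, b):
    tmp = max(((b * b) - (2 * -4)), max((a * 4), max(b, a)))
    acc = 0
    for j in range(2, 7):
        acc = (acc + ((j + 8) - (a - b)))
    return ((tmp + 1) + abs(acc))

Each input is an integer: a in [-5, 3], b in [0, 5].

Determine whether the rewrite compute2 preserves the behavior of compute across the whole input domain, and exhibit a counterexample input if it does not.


The edit looks behavioral (`min(b, a)` became `max(b, a)`), but over these ranges it never changes the outcome.
Tracing a=-3, b=4: compute: tmp becomes 24; next acc becomes 0; next at j=2:; next acc becomes 17; next at j=3:; next acc becomes 35; next at j=4:; next acc becomes 54; next at j=5:; next acc becomes 74; next at j=6:; next acc becomes 95; next final value 120 | compute2: tmp becomes 24; next acc becomes 0; next at j=2:; next acc becomes 17; next at j=3:; next acc becomes 35; next at j=4:; next acc becomes 54; next at j=5:; next acc becomes 74; next at j=6:; next acc becomes 95; next final value 120 — matching result 120.
Across all 54 domain points the two functions coincide.
verdict: equivalent


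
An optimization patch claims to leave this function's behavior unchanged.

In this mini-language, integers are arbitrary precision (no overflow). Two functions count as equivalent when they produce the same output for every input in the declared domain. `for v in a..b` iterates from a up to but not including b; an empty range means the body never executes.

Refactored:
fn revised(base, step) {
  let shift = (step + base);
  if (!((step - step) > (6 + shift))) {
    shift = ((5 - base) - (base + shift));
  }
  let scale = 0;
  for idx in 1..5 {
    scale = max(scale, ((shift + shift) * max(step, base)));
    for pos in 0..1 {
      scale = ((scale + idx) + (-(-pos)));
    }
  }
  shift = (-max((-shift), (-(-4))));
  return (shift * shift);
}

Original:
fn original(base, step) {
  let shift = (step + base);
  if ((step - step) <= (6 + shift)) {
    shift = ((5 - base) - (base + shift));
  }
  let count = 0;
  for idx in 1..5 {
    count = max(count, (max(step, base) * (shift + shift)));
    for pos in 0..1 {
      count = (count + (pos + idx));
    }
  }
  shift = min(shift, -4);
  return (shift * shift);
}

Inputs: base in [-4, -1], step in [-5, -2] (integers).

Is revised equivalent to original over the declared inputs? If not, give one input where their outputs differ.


The two versions differ — the changes include min/max/abs usage differs; boolean connective usage differs; comparison usage differs; local variable names differ.
Spot check at base=-1, step=-3 — original: shift := -4 | ((step - step) <= (6 + shift)): true | shift := 11 | count := 0 | iter idx=1: | count := 0 | iter pos=0: | count := 1 | iter idx=2: | count := 1 | iter pos=0: | count := 3 | iter idx=3: | count := 3 | iter pos=0: | count := 6 | iter idx=4: | count := 6 | iter pos=0: | count := 10 | shift := -4 | result 16. revised: shift := -4 | (!((step - step) > (6 + shift))): true | shift := 11 | scale := 0 | iter idx=1: | scale := 0 | iter pos=0: | scale := 1 | iter idx=2: | scale := 1 | iter pos=0: | scale := 3 | iter idx=3: | scale := 3 | iter pos=0: | scale := 6 | iter idx=4: | scale := 6 | iter pos=0: | scale := 10 | shift := -4 | result 16. Both give 16.
Every one of the 16 inputs gives matching results.
verdict: equivalent


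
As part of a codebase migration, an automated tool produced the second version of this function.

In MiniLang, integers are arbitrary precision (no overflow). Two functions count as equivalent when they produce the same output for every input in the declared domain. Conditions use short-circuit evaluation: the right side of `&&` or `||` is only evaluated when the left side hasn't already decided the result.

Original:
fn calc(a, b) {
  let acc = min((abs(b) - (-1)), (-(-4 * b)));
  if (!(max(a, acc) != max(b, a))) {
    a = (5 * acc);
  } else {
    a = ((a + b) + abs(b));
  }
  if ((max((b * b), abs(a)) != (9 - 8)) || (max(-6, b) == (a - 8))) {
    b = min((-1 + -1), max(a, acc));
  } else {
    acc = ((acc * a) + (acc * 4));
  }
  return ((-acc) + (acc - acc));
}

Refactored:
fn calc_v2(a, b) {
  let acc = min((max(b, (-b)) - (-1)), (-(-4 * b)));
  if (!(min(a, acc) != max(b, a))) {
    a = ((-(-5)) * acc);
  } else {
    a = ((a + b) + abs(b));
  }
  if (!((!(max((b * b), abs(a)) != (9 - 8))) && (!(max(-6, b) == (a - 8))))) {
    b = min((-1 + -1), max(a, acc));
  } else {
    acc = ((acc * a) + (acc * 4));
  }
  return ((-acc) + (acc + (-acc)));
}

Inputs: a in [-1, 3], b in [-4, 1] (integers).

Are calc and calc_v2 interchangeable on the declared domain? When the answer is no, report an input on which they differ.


Run the pair on a=-1, b=-1.
calc: acc=-4, then (!(max(a, acc) != max(b, a))) is true, then a=-20, then ((max((b * b), abs(a)) != (9 - 8)) || (max(-6, b) == (a - 8))) is true, then b=-4, then returns 4
calc_v2: acc=-4, then (!(min(a, acc) != max(b, a))) is false, then a=-1, then (!((!(max((b * b), abs(a)) != (9 - 8))) && (!(max(-6, b) == (a - 8))))) is false, then acc=-12, then returns 12
4 against 12: the behavior changed.
verdict: not equivalent; witness: a=-1, b=-1


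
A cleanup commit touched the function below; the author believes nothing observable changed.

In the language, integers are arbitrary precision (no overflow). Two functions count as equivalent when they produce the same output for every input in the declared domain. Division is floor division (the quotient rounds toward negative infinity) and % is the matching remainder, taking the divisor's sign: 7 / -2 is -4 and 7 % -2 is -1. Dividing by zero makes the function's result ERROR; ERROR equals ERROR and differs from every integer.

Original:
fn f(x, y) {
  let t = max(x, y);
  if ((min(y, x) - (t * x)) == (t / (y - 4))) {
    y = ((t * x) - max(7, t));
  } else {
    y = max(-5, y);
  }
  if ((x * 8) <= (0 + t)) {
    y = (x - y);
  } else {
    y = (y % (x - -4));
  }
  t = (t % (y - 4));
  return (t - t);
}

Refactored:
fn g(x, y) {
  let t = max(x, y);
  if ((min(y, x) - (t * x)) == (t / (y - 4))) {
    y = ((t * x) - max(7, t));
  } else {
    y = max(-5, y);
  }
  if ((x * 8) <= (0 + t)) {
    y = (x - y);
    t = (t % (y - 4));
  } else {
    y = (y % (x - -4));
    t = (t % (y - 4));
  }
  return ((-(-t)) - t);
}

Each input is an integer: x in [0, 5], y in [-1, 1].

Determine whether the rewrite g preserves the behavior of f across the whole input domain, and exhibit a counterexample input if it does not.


The two versions differ — the changes include statement counts differ, constant usage differs, arithmetic usage differs.
Tracing x=3, y=0: f: t=3, then ((min(y, x) - (t * x)) == (t / (y - 4))) is false, then y=0, then ((x * 8) <= (0 + t)) is false, then y=0, then t=-1, then returns 0 | g: t=3, then ((min(y, x) - (t * x)) == (t / (y - 4))) is false, then y=0, then ((x * 8) <= (0 + t)) is false, then y=0, then t=-1, then returns 0 — matching result 0.
Every one of the 18 inputs gives matching results.
verdict: equivalent


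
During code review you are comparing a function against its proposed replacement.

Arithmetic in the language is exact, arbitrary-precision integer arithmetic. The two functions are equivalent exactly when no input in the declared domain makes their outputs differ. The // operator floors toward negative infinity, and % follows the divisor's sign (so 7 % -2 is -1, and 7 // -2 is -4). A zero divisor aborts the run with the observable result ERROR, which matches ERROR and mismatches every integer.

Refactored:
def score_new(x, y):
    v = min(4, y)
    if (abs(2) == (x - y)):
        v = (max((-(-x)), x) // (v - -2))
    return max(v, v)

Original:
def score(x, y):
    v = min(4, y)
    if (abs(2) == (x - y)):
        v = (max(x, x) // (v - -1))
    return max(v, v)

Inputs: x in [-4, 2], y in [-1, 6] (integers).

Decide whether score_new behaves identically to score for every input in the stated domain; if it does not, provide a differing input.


Run the pair on x=1, y=-1.
score: v=-1, then (abs(2) == (x - y)) is true, then a zero divisor aborts: ERROR
score_new: v=-1, then (abs(2) == (x - y)) is true, then v=1, then returns 1
ERROR != 1, so the rewrite changes behavior.
verdict: not equivalent; witness: x=1, y=-1


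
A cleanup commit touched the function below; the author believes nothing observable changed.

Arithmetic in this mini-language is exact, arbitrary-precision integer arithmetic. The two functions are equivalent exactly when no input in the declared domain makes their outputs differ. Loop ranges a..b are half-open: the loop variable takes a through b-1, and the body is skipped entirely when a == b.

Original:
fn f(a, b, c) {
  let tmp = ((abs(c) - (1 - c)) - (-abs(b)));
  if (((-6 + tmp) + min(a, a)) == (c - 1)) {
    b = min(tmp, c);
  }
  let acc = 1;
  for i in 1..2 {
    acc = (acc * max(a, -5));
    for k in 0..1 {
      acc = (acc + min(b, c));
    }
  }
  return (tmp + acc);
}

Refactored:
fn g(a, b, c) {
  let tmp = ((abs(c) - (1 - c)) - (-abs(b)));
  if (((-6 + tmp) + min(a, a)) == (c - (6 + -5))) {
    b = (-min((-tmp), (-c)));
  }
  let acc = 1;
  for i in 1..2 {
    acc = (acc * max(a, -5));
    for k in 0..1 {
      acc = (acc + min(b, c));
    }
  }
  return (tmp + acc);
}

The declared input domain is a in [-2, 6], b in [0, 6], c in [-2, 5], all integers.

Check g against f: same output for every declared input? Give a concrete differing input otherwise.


Input a=6, b=0, c=0: 4 from f versus 5 from g.
verdict: not equivalent; witness: a=6, b=0, c=0


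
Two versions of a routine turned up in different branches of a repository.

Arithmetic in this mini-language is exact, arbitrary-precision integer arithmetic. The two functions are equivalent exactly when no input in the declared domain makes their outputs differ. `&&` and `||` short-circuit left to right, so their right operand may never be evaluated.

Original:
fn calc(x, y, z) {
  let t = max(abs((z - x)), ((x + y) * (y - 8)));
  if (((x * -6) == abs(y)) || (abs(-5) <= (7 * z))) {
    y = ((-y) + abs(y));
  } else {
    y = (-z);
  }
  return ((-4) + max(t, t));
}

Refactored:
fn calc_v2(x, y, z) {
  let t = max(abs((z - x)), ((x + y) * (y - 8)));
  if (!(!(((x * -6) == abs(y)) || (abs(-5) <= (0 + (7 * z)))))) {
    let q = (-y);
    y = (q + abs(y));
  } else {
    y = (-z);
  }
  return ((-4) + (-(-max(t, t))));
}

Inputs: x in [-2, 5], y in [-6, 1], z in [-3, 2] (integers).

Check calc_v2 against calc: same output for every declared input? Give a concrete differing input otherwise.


Reading the diff, among the changes: statement counts differ, and arithmetic usage differs, and local variable names differ, and constant usage differs, and boolean connective usage differs.
Spot check at x=1, y=-1, z=-1 — calc: t=2, then (((x * -6) == abs(y)) || (abs(-5) <= (7 * z))) is false, then y=1, then returns -2. calc_v2: t=2, then (!(!(((x * -6) == abs(y)) || (abs(-5) <= (0 + (7 * z)))))) is false, then y=1, then returns -2. Both give -2.
Across all 384 domain points the two functions coincide.
verdict: equivalent


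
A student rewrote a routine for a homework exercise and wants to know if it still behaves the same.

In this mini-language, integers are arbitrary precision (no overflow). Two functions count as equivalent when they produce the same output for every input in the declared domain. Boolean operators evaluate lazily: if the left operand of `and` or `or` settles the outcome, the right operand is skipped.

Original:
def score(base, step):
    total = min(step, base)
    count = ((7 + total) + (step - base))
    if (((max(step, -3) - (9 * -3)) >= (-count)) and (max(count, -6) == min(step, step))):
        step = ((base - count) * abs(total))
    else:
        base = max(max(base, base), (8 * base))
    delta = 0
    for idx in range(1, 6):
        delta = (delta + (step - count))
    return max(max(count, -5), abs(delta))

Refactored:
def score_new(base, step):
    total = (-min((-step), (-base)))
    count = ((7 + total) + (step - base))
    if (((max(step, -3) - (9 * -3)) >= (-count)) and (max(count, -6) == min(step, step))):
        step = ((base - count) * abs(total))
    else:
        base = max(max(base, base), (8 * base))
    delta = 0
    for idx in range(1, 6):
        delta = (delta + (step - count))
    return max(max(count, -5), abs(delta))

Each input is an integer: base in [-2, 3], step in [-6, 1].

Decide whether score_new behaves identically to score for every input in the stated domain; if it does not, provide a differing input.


There is a counterexample at base=-2, step=-6: 15 on one side, 35 on the other.
score: total=-6, then count=-3, then (((max(step, -3) - (9 * -3)) >= (-count)) and (max(count, -6) == min(step, step))) is false, then base=-2, then delta=0, then (idx=1), then delta=-3, then (idx=2), then delta=-6, then (idx=3), then delta=-9, then (idx=4), then delta=-12, then (idx=5), then delta=-15, then returns 15
score_new: total=-2, then count=1, then (((max(step, -3) - (9 * -3)) >= (-count)) and (max(count, -6) == min(step, step))) is false, then base=-2, then delta=0, then (idx=1), then delta=-7, then (idx=2), then delta=-14, then (idx=3), then delta=-21, then (idx=4), then delta=-28, then (idx=5), then delta=-35, then returns 35
verdict: not equivalent; witness: base=-2, step=-6


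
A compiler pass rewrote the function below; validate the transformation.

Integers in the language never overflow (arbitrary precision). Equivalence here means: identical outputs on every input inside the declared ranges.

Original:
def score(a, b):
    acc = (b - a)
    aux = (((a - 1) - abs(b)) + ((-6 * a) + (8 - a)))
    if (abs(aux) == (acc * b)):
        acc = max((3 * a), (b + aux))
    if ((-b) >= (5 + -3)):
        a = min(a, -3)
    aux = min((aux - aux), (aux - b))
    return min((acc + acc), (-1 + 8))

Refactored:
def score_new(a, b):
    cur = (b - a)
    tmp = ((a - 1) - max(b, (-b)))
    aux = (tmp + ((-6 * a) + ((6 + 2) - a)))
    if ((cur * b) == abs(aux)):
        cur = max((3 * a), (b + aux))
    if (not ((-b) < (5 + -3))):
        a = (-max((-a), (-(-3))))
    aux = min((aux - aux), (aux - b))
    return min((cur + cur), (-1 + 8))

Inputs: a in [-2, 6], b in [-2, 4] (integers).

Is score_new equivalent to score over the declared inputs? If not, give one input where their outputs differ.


Although local variable names differ; arithmetic usage differs; min/max/abs usage differs; statement counts differ; boolean connective usage differs; constant usage differs; comparison usage differs, 63/63 inputs agree.
verdict: equivalent


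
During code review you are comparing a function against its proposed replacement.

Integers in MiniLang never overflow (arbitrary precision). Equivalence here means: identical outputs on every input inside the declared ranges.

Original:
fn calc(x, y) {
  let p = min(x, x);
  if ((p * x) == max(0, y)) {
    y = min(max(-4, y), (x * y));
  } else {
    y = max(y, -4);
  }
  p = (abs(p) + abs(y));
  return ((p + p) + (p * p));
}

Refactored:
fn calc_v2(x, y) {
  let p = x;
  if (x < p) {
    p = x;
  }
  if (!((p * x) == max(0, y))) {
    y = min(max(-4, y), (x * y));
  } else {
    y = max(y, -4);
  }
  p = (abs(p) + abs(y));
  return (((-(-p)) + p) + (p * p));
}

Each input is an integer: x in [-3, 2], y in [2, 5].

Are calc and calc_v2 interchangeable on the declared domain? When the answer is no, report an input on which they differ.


Input x=-3, y=2: 35 from calc versus 99 from calc_v2.
verdict: not equivalent; witness: x=-3, y=2


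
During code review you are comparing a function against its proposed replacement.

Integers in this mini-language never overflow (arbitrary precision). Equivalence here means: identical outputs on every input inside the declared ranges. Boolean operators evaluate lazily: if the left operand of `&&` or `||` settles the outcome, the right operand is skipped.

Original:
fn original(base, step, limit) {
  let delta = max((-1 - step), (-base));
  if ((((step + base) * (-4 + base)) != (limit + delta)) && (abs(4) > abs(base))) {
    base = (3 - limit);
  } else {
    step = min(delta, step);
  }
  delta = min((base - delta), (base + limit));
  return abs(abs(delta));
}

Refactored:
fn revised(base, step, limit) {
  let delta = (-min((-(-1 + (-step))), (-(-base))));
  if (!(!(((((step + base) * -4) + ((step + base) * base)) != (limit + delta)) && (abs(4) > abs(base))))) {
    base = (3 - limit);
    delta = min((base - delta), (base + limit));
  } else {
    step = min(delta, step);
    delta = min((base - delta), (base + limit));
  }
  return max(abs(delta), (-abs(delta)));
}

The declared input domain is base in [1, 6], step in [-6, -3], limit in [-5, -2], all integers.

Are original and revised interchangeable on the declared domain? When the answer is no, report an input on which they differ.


This is a faithful refactor — statement counts differ, boolean connective usage differs, min/max/abs usage differs, arithmetic usage differs, but the computed results match everywhere.
Spot check at base=5, step=-3, limit=-3 — original: delta=2, then ((((step + base) * (-4 + base)) != (limit + delta)) && (abs(4) > abs(base))) is false, then step=-3, then delta=2, then returns 2. revised: delta=2, then (!(!(((((step + base) * -4) + ((step + base) * base)) != (limit + delta)) && (abs(4) > abs(base))))) is false, then step=-3, then delta=2, then returns 2. Both give 2.
Checked all 96 inputs in the declared domain: the outputs agree on every one.
verdict: equivalent


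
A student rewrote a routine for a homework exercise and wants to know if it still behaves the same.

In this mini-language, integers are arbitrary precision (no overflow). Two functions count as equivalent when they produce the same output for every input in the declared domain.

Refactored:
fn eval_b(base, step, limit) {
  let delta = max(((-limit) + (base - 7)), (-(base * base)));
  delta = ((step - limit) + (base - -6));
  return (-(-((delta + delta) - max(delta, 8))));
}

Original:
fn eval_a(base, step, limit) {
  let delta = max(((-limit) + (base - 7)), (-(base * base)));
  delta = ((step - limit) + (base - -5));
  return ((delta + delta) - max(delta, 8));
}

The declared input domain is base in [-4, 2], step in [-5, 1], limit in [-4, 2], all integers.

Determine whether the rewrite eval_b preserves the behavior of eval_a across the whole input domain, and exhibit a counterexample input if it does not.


Not equivalent: base=-4, step=-5, limit=-4 separates them (-8 vs -6).
eval_a: delta=-7, then delta=0, then returns -8
eval_b: delta=-7, then delta=1, then returns -6
verdict: not equivalent; witness: base=-4, step=-5, limit=-4


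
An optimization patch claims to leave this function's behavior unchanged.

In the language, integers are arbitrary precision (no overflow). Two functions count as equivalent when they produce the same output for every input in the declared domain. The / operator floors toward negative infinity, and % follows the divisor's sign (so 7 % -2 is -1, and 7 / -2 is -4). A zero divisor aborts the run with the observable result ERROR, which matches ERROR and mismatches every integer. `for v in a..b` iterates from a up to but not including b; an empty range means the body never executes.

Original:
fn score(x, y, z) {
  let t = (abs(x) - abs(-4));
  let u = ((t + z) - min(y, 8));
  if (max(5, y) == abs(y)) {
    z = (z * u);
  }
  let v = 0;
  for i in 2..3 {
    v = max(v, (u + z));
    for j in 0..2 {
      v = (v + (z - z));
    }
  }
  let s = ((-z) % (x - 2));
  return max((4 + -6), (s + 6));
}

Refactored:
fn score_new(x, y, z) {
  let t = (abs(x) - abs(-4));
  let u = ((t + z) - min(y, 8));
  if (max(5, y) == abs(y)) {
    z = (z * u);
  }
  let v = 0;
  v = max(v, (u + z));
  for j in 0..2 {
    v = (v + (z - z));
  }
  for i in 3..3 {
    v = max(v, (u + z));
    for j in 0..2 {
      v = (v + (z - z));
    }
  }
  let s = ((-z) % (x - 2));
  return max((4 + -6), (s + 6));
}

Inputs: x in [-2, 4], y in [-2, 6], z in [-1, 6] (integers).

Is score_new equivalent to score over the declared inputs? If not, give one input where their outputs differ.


Equivalent — the differences include loop structure differs, plus arithmetic usage differs, plus statement counts differ, plus min/max/abs usage differs, yet no declared input distinguishes the two.
Spot check at x=2, y=5, z=6 — score: t = -2; u = -1; (max(5, y) == abs(y)) -> true; z = -6; v = 0; [i=2]; v = 0; [j=0]; v = 0; [j=1]; v = 0; division by zero -> ERROR. score_new: t = -2; u = -1; (max(5, y) == abs(y)) -> true; z = -6; v = 0; v = 0; [j=0]; v = 0; [j=1]; v = 0; the i loop: no iterations; division by zero -> ERROR. Both give ERROR.
Across all 504 domain points the two functions coincide.
verdict: equivalent
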